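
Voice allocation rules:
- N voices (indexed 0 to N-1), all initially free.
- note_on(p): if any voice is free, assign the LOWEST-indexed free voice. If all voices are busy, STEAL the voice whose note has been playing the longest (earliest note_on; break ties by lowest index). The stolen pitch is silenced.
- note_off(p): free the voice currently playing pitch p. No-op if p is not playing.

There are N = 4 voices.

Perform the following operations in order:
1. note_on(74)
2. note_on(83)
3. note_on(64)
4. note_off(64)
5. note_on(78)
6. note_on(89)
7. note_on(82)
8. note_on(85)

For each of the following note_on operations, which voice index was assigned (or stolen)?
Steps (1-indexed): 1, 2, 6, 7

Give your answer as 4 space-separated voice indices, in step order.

Op 1: note_on(74): voice 0 is free -> assigned | voices=[74 - - -]
Op 2: note_on(83): voice 1 is free -> assigned | voices=[74 83 - -]
Op 3: note_on(64): voice 2 is free -> assigned | voices=[74 83 64 -]
Op 4: note_off(64): free voice 2 | voices=[74 83 - -]
Op 5: note_on(78): voice 2 is free -> assigned | voices=[74 83 78 -]
Op 6: note_on(89): voice 3 is free -> assigned | voices=[74 83 78 89]
Op 7: note_on(82): all voices busy, STEAL voice 0 (pitch 74, oldest) -> assign | voices=[82 83 78 89]
Op 8: note_on(85): all voices busy, STEAL voice 1 (pitch 83, oldest) -> assign | voices=[82 85 78 89]

Answer: 0 1 3 0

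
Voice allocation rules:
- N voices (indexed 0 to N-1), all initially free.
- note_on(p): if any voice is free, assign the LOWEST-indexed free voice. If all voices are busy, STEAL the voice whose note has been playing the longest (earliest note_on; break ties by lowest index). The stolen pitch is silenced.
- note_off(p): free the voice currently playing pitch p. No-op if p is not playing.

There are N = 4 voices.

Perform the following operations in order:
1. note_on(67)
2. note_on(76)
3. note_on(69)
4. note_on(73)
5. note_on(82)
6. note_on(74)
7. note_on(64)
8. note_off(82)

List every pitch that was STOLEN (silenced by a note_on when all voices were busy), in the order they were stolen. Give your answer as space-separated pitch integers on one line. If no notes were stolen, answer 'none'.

Op 1: note_on(67): voice 0 is free -> assigned | voices=[67 - - -]
Op 2: note_on(76): voice 1 is free -> assigned | voices=[67 76 - -]
Op 3: note_on(69): voice 2 is free -> assigned | voices=[67 76 69 -]
Op 4: note_on(73): voice 3 is free -> assigned | voices=[67 76 69 73]
Op 5: note_on(82): all voices busy, STEAL voice 0 (pitch 67, oldest) -> assign | voices=[82 76 69 73]
Op 6: note_on(74): all voices busy, STEAL voice 1 (pitch 76, oldest) -> assign | voices=[82 74 69 73]
Op 7: note_on(64): all voices busy, STEAL voice 2 (pitch 69, oldest) -> assign | voices=[82 74 64 73]
Op 8: note_off(82): free voice 0 | voices=[- 74 64 73]

Answer: 67 76 69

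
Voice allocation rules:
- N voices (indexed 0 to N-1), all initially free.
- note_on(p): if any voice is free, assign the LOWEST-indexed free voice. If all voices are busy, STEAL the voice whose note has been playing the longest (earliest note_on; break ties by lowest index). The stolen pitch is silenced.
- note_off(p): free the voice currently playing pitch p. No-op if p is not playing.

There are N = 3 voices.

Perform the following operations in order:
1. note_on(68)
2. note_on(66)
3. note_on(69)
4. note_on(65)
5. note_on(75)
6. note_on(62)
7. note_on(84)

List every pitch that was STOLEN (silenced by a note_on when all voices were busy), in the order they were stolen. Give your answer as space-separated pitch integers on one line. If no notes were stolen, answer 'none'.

Answer: 68 66 69 65

Derivation:
Op 1: note_on(68): voice 0 is free -> assigned | voices=[68 - -]
Op 2: note_on(66): voice 1 is free -> assigned | voices=[68 66 -]
Op 3: note_on(69): voice 2 is free -> assigned | voices=[68 66 69]
Op 4: note_on(65): all voices busy, STEAL voice 0 (pitch 68, oldest) -> assign | voices=[65 66 69]
Op 5: note_on(75): all voices busy, STEAL voice 1 (pitch 66, oldest) -> assign | voices=[65 75 69]
Op 6: note_on(62): all voices busy, STEAL voice 2 (pitch 69, oldest) -> assign | voices=[65 75 62]
Op 7: note_on(84): all voices busy, STEAL voice 0 (pitch 65, oldest) -> assign | voices=[84 75 62]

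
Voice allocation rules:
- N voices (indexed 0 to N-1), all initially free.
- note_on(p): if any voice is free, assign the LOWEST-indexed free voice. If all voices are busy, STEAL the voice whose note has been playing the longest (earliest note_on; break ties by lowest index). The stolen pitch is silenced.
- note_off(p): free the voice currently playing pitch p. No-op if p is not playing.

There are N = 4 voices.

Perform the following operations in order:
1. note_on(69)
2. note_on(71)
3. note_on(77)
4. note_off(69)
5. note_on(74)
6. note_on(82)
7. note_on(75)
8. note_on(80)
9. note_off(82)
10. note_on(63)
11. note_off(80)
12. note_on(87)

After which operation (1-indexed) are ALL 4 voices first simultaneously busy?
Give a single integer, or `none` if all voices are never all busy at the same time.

Answer: 6

Derivation:
Op 1: note_on(69): voice 0 is free -> assigned | voices=[69 - - -]
Op 2: note_on(71): voice 1 is free -> assigned | voices=[69 71 - -]
Op 3: note_on(77): voice 2 is free -> assigned | voices=[69 71 77 -]
Op 4: note_off(69): free voice 0 | voices=[- 71 77 -]
Op 5: note_on(74): voice 0 is free -> assigned | voices=[74 71 77 -]
Op 6: note_on(82): voice 3 is free -> assigned | voices=[74 71 77 82]
Op 7: note_on(75): all voices busy, STEAL voice 1 (pitch 71, oldest) -> assign | voices=[74 75 77 82]
Op 8: note_on(80): all voices busy, STEAL voice 2 (pitch 77, oldest) -> assign | voices=[74 75 80 82]
Op 9: note_off(82): free voice 3 | voices=[74 75 80 -]
Op 10: note_on(63): voice 3 is free -> assigned | voices=[74 75 80 63]
Op 11: note_off(80): free voice 2 | voices=[74 75 - 63]
Op 12: note_on(87): voice 2 is free -> assigned | voices=[74 75 87 63]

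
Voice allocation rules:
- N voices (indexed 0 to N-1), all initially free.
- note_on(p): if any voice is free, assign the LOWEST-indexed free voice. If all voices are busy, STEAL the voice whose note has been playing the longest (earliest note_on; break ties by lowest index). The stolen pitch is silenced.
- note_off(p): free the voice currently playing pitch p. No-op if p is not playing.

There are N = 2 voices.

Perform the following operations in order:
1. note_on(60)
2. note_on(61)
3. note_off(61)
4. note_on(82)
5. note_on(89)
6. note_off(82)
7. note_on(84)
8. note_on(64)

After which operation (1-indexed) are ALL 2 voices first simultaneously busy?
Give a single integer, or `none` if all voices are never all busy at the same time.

Answer: 2

Derivation:
Op 1: note_on(60): voice 0 is free -> assigned | voices=[60 -]
Op 2: note_on(61): voice 1 is free -> assigned | voices=[60 61]
Op 3: note_off(61): free voice 1 | voices=[60 -]
Op 4: note_on(82): voice 1 is free -> assigned | voices=[60 82]
Op 5: note_on(89): all voices busy, STEAL voice 0 (pitch 60, oldest) -> assign | voices=[89 82]
Op 6: note_off(82): free voice 1 | voices=[89 -]
Op 7: note_on(84): voice 1 is free -> assigned | voices=[89 84]
Op 8: note_on(64): all voices busy, STEAL voice 0 (pitch 89, oldest) -> assign | voices=[64 84]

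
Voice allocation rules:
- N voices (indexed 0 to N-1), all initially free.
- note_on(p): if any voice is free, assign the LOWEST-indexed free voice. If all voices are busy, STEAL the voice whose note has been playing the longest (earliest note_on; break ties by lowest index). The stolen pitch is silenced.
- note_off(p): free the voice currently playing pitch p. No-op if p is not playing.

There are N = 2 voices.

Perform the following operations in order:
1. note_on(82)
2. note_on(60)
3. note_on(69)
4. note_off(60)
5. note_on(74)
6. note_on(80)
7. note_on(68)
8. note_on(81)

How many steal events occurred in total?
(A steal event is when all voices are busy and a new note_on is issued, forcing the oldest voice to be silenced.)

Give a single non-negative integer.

Op 1: note_on(82): voice 0 is free -> assigned | voices=[82 -]
Op 2: note_on(60): voice 1 is free -> assigned | voices=[82 60]
Op 3: note_on(69): all voices busy, STEAL voice 0 (pitch 82, oldest) -> assign | voices=[69 60]
Op 4: note_off(60): free voice 1 | voices=[69 -]
Op 5: note_on(74): voice 1 is free -> assigned | voices=[69 74]
Op 6: note_on(80): all voices busy, STEAL voice 0 (pitch 69, oldest) -> assign | voices=[80 74]
Op 7: note_on(68): all voices busy, STEAL voice 1 (pitch 74, oldest) -> assign | voices=[80 68]
Op 8: note_on(81): all voices busy, STEAL voice 0 (pitch 80, oldest) -> assign | voices=[81 68]

Answer: 4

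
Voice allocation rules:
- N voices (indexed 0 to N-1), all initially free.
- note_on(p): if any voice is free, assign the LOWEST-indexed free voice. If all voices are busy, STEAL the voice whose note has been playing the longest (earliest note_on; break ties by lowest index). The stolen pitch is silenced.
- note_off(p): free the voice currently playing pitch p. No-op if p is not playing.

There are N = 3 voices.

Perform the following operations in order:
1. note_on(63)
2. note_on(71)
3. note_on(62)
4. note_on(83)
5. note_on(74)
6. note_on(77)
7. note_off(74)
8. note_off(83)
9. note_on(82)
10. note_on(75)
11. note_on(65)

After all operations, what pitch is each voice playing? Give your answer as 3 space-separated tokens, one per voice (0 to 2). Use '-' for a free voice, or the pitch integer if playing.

Answer: 82 75 65

Derivation:
Op 1: note_on(63): voice 0 is free -> assigned | voices=[63 - -]
Op 2: note_on(71): voice 1 is free -> assigned | voices=[63 71 -]
Op 3: note_on(62): voice 2 is free -> assigned | voices=[63 71 62]
Op 4: note_on(83): all voices busy, STEAL voice 0 (pitch 63, oldest) -> assign | voices=[83 71 62]
Op 5: note_on(74): all voices busy, STEAL voice 1 (pitch 71, oldest) -> assign | voices=[83 74 62]
Op 6: note_on(77): all voices busy, STEAL voice 2 (pitch 62, oldest) -> assign | voices=[83 74 77]
Op 7: note_off(74): free voice 1 | voices=[83 - 77]
Op 8: note_off(83): free voice 0 | voices=[- - 77]
Op 9: note_on(82): voice 0 is free -> assigned | voices=[82 - 77]
Op 10: note_on(75): voice 1 is free -> assigned | voices=[82 75 77]
Op 11: note_on(65): all voices busy, STEAL voice 2 (pitch 77, oldest) -> assign | voices=[82 75 65]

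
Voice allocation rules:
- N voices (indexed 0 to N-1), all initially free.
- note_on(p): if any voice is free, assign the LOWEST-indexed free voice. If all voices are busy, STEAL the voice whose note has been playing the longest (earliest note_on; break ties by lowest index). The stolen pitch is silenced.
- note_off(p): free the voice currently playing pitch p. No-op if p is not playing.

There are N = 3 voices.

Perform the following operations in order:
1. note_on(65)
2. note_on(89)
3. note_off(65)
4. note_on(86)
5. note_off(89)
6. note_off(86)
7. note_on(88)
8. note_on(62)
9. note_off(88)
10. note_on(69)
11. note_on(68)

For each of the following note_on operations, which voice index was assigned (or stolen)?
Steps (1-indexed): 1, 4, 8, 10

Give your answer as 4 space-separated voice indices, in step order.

Answer: 0 0 1 0

Derivation:
Op 1: note_on(65): voice 0 is free -> assigned | voices=[65 - -]
Op 2: note_on(89): voice 1 is free -> assigned | voices=[65 89 -]
Op 3: note_off(65): free voice 0 | voices=[- 89 -]
Op 4: note_on(86): voice 0 is free -> assigned | voices=[86 89 -]
Op 5: note_off(89): free voice 1 | voices=[86 - -]
Op 6: note_off(86): free voice 0 | voices=[- - -]
Op 7: note_on(88): voice 0 is free -> assigned | voices=[88 - -]
Op 8: note_on(62): voice 1 is free -> assigned | voices=[88 62 -]
Op 9: note_off(88): free voice 0 | voices=[- 62 -]
Op 10: note_on(69): voice 0 is free -> assigned | voices=[69 62 -]
Op 11: note_on(68): voice 2 is free -> assigned | voices=[69 62 68]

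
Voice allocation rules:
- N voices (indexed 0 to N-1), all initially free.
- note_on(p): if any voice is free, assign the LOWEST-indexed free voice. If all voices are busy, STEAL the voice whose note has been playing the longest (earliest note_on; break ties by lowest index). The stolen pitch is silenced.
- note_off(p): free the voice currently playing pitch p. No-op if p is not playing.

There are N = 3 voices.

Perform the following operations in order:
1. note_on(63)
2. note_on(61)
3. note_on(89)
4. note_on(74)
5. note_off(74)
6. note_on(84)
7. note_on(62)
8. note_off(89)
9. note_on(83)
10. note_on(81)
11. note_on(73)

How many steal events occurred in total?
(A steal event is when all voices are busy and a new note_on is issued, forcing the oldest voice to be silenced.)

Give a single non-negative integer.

Answer: 4

Derivation:
Op 1: note_on(63): voice 0 is free -> assigned | voices=[63 - -]
Op 2: note_on(61): voice 1 is free -> assigned | voices=[63 61 -]
Op 3: note_on(89): voice 2 is free -> assigned | voices=[63 61 89]
Op 4: note_on(74): all voices busy, STEAL voice 0 (pitch 63, oldest) -> assign | voices=[74 61 89]
Op 5: note_off(74): free voice 0 | voices=[- 61 89]
Op 6: note_on(84): voice 0 is free -> assigned | voices=[84 61 89]
Op 7: note_on(62): all voices busy, STEAL voice 1 (pitch 61, oldest) -> assign | voices=[84 62 89]
Op 8: note_off(89): free voice 2 | voices=[84 62 -]
Op 9: note_on(83): voice 2 is free -> assigned | voices=[84 62 83]
Op 10: note_on(81): all voices busy, STEAL voice 0 (pitch 84, oldest) -> assign | voices=[81 62 83]
Op 11: note_on(73): all voices busy, STEAL voice 1 (pitch 62, oldest) -> assign | voices=[81 73 83]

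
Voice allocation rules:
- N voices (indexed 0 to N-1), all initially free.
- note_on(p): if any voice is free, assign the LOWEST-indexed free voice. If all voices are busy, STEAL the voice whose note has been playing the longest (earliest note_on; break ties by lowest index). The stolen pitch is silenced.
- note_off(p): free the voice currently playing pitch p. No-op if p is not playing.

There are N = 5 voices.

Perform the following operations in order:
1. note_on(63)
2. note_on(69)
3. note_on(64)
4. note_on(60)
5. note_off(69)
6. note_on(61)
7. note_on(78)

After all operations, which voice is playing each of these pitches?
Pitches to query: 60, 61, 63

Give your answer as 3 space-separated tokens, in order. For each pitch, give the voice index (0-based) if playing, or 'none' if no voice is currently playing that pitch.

Op 1: note_on(63): voice 0 is free -> assigned | voices=[63 - - - -]
Op 2: note_on(69): voice 1 is free -> assigned | voices=[63 69 - - -]
Op 3: note_on(64): voice 2 is free -> assigned | voices=[63 69 64 - -]
Op 4: note_on(60): voice 3 is free -> assigned | voices=[63 69 64 60 -]
Op 5: note_off(69): free voice 1 | voices=[63 - 64 60 -]
Op 6: note_on(61): voice 1 is free -> assigned | voices=[63 61 64 60 -]
Op 7: note_on(78): voice 4 is free -> assigned | voices=[63 61 64 60 78]

Answer: 3 1 0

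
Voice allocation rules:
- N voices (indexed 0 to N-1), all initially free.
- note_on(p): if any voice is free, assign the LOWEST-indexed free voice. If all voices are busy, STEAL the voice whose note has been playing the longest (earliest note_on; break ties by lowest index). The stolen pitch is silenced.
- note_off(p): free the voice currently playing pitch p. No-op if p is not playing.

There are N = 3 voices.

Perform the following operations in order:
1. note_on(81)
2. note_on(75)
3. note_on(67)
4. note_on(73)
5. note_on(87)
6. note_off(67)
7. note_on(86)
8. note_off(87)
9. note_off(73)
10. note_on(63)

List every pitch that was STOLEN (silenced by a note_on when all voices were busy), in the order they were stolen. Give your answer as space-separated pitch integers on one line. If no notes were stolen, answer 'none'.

Op 1: note_on(81): voice 0 is free -> assigned | voices=[81 - -]
Op 2: note_on(75): voice 1 is free -> assigned | voices=[81 75 -]
Op 3: note_on(67): voice 2 is free -> assigned | voices=[81 75 67]
Op 4: note_on(73): all voices busy, STEAL voice 0 (pitch 81, oldest) -> assign | voices=[73 75 67]
Op 5: note_on(87): all voices busy, STEAL voice 1 (pitch 75, oldest) -> assign | voices=[73 87 67]
Op 6: note_off(67): free voice 2 | voices=[73 87 -]
Op 7: note_on(86): voice 2 is free -> assigned | voices=[73 87 86]
Op 8: note_off(87): free voice 1 | voices=[73 - 86]
Op 9: note_off(73): free voice 0 | voices=[- - 86]
Op 10: note_on(63): voice 0 is free -> assigned | voices=[63 - 86]

Answer: 81 75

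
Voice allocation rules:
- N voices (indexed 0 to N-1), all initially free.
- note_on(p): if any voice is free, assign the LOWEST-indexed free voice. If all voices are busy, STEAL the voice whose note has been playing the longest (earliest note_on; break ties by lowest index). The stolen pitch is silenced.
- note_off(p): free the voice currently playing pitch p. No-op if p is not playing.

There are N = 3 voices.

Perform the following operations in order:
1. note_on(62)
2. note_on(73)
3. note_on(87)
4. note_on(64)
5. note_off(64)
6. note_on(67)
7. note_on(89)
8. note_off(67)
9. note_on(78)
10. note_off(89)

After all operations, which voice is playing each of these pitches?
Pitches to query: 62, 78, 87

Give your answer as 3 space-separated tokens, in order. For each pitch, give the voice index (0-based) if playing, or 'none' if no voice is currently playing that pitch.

Op 1: note_on(62): voice 0 is free -> assigned | voices=[62 - -]
Op 2: note_on(73): voice 1 is free -> assigned | voices=[62 73 -]
Op 3: note_on(87): voice 2 is free -> assigned | voices=[62 73 87]
Op 4: note_on(64): all voices busy, STEAL voice 0 (pitch 62, oldest) -> assign | voices=[64 73 87]
Op 5: note_off(64): free voice 0 | voices=[- 73 87]
Op 6: note_on(67): voice 0 is free -> assigned | voices=[67 73 87]
Op 7: note_on(89): all voices busy, STEAL voice 1 (pitch 73, oldest) -> assign | voices=[67 89 87]
Op 8: note_off(67): free voice 0 | voices=[- 89 87]
Op 9: note_on(78): voice 0 is free -> assigned | voices=[78 89 87]
Op 10: note_off(89): free voice 1 | voices=[78 - 87]

Answer: none 0 2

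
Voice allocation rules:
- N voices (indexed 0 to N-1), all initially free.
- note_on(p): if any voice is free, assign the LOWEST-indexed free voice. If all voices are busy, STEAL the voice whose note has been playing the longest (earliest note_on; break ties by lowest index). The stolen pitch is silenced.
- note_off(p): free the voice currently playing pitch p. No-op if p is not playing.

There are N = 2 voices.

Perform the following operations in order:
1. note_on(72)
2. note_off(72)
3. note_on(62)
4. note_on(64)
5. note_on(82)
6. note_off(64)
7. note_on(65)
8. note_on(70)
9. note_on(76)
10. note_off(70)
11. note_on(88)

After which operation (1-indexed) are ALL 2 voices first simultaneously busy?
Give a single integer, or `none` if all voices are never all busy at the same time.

Answer: 4

Derivation:
Op 1: note_on(72): voice 0 is free -> assigned | voices=[72 -]
Op 2: note_off(72): free voice 0 | voices=[- -]
Op 3: note_on(62): voice 0 is free -> assigned | voices=[62 -]
Op 4: note_on(64): voice 1 is free -> assigned | voices=[62 64]
Op 5: note_on(82): all voices busy, STEAL voice 0 (pitch 62, oldest) -> assign | voices=[82 64]
Op 6: note_off(64): free voice 1 | voices=[82 -]
Op 7: note_on(65): voice 1 is free -> assigned | voices=[82 65]
Op 8: note_on(70): all voices busy, STEAL voice 0 (pitch 82, oldest) -> assign | voices=[70 65]
Op 9: note_on(76): all voices busy, STEAL voice 1 (pitch 65, oldest) -> assign | voices=[70 76]
Op 10: note_off(70): free voice 0 | voices=[- 76]
Op 11: note_on(88): voice 0 is free -> assigned | voices=[88 76]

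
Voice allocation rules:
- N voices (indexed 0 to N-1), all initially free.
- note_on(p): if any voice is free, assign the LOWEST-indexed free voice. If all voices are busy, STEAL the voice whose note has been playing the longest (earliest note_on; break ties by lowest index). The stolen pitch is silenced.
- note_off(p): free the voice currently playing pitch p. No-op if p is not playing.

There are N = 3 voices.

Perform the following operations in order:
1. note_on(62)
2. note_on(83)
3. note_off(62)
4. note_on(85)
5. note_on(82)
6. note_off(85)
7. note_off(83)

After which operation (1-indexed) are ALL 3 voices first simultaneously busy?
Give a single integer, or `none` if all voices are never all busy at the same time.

Answer: 5

Derivation:
Op 1: note_on(62): voice 0 is free -> assigned | voices=[62 - -]
Op 2: note_on(83): voice 1 is free -> assigned | voices=[62 83 -]
Op 3: note_off(62): free voice 0 | voices=[- 83 -]
Op 4: note_on(85): voice 0 is free -> assigned | voices=[85 83 -]
Op 5: note_on(82): voice 2 is free -> assigned | voices=[85 83 82]
Op 6: note_off(85): free voice 0 | voices=[- 83 82]
Op 7: note_off(83): free voice 1 | voices=[- - 82]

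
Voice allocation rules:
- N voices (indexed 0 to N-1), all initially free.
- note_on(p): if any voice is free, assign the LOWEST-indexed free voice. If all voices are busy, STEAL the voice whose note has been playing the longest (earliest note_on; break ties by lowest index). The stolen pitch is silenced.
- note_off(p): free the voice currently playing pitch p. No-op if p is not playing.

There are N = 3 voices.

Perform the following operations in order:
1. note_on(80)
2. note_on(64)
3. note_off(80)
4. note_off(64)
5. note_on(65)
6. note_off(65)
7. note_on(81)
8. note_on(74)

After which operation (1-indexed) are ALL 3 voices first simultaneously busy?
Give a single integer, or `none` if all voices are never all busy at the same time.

Answer: none

Derivation:
Op 1: note_on(80): voice 0 is free -> assigned | voices=[80 - -]
Op 2: note_on(64): voice 1 is free -> assigned | voices=[80 64 -]
Op 3: note_off(80): free voice 0 | voices=[- 64 -]
Op 4: note_off(64): free voice 1 | voices=[- - -]
Op 5: note_on(65): voice 0 is free -> assigned | voices=[65 - -]
Op 6: note_off(65): free voice 0 | voices=[- - -]
Op 7: note_on(81): voice 0 is free -> assigned | voices=[81 - -]
Op 8: note_on(74): voice 1 is free -> assigned | voices=[81 74 -]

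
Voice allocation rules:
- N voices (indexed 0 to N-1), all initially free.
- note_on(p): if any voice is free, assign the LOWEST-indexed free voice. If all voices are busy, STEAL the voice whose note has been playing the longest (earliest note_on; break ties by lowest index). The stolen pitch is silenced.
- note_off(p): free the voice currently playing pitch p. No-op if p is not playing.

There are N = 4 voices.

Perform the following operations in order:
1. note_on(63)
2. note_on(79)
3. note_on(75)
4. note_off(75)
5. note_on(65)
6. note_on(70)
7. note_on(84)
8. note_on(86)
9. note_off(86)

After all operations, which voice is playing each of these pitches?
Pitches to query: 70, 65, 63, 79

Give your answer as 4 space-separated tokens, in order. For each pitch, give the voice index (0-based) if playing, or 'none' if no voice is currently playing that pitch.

Answer: 3 2 none none

Derivation:
Op 1: note_on(63): voice 0 is free -> assigned | voices=[63 - - -]
Op 2: note_on(79): voice 1 is free -> assigned | voices=[63 79 - -]
Op 3: note_on(75): voice 2 is free -> assigned | voices=[63 79 75 -]
Op 4: note_off(75): free voice 2 | voices=[63 79 - -]
Op 5: note_on(65): voice 2 is free -> assigned | voices=[63 79 65 -]
Op 6: note_on(70): voice 3 is free -> assigned | voices=[63 79 65 70]
Op 7: note_on(84): all voices busy, STEAL voice 0 (pitch 63, oldest) -> assign | voices=[84 79 65 70]
Op 8: note_on(86): all voices busy, STEAL voice 1 (pitch 79, oldest) -> assign | voices=[84 86 65 70]
Op 9: note_off(86): free voice 1 | voices=[84 - 65 70]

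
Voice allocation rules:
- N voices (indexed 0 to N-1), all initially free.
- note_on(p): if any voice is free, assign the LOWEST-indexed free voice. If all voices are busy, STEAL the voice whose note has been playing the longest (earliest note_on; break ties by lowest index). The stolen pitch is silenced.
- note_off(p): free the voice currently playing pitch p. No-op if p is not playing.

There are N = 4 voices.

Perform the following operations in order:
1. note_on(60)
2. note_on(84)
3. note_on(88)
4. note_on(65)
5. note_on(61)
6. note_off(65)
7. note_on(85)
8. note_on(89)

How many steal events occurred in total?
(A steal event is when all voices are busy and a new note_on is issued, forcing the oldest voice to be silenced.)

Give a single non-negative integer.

Op 1: note_on(60): voice 0 is free -> assigned | voices=[60 - - -]
Op 2: note_on(84): voice 1 is free -> assigned | voices=[60 84 - -]
Op 3: note_on(88): voice 2 is free -> assigned | voices=[60 84 88 -]
Op 4: note_on(65): voice 3 is free -> assigned | voices=[60 84 88 65]
Op 5: note_on(61): all voices busy, STEAL voice 0 (pitch 60, oldest) -> assign | voices=[61 84 88 65]
Op 6: note_off(65): free voice 3 | voices=[61 84 88 -]
Op 7: note_on(85): voice 3 is free -> assigned | voices=[61 84 88 85]
Op 8: note_on(89): all voices busy, STEAL voice 1 (pitch 84, oldest) -> assign | voices=[61 89 88 85]

Answer: 2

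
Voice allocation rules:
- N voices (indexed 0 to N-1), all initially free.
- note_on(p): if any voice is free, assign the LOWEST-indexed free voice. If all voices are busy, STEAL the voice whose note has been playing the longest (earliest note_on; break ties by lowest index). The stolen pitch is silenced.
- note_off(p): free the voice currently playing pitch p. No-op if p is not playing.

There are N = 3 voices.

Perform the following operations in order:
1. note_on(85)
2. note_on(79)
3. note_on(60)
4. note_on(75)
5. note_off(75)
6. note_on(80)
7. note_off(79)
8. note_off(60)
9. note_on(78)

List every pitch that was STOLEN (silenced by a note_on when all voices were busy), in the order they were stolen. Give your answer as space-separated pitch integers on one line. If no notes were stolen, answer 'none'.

Answer: 85

Derivation:
Op 1: note_on(85): voice 0 is free -> assigned | voices=[85 - -]
Op 2: note_on(79): voice 1 is free -> assigned | voices=[85 79 -]
Op 3: note_on(60): voice 2 is free -> assigned | voices=[85 79 60]
Op 4: note_on(75): all voices busy, STEAL voice 0 (pitch 85, oldest) -> assign | voices=[75 79 60]
Op 5: note_off(75): free voice 0 | voices=[- 79 60]
Op 6: note_on(80): voice 0 is free -> assigned | voices=[80 79 60]
Op 7: note_off(79): free voice 1 | voices=[80 - 60]
Op 8: note_off(60): free voice 2 | voices=[80 - -]
Op 9: note_on(78): voice 1 is free -> assigned | voices=[80 78 -]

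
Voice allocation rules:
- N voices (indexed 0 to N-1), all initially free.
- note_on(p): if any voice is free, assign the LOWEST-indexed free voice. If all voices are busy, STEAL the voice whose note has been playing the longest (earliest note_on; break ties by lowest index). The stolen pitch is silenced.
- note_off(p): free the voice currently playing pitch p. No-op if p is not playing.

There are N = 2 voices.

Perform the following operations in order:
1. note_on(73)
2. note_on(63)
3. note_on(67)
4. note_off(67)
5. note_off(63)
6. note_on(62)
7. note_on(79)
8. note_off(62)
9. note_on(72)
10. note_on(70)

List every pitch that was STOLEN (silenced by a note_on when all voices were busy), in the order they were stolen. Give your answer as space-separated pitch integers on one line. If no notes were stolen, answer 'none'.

Answer: 73 79

Derivation:
Op 1: note_on(73): voice 0 is free -> assigned | voices=[73 -]
Op 2: note_on(63): voice 1 is free -> assigned | voices=[73 63]
Op 3: note_on(67): all voices busy, STEAL voice 0 (pitch 73, oldest) -> assign | voices=[67 63]
Op 4: note_off(67): free voice 0 | voices=[- 63]
Op 5: note_off(63): free voice 1 | voices=[- -]
Op 6: note_on(62): voice 0 is free -> assigned | voices=[62 -]
Op 7: note_on(79): voice 1 is free -> assigned | voices=[62 79]
Op 8: note_off(62): free voice 0 | voices=[- 79]
Op 9: note_on(72): voice 0 is free -> assigned | voices=[72 79]
Op 10: note_on(70): all voices busy, STEAL voice 1 (pitch 79, oldest) -> assign | voices=[72 70]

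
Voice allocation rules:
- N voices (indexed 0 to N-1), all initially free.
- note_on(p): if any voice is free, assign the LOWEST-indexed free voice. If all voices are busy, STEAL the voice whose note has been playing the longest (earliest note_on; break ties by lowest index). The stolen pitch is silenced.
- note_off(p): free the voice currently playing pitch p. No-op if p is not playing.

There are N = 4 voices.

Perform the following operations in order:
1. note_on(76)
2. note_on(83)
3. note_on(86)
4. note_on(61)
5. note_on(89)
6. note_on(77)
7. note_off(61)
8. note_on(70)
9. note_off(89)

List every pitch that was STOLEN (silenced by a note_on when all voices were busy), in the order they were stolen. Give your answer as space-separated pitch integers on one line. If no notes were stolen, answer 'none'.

Answer: 76 83

Derivation:
Op 1: note_on(76): voice 0 is free -> assigned | voices=[76 - - -]
Op 2: note_on(83): voice 1 is free -> assigned | voices=[76 83 - -]
Op 3: note_on(86): voice 2 is free -> assigned | voices=[76 83 86 -]
Op 4: note_on(61): voice 3 is free -> assigned | voices=[76 83 86 61]
Op 5: note_on(89): all voices busy, STEAL voice 0 (pitch 76, oldest) -> assign | voices=[89 83 86 61]
Op 6: note_on(77): all voices busy, STEAL voice 1 (pitch 83, oldest) -> assign | voices=[89 77 86 61]
Op 7: note_off(61): free voice 3 | voices=[89 77 86 -]
Op 8: note_on(70): voice 3 is free -> assigned | voices=[89 77 86 70]
Op 9: note_off(89): free voice 0 | voices=[- 77 86 70]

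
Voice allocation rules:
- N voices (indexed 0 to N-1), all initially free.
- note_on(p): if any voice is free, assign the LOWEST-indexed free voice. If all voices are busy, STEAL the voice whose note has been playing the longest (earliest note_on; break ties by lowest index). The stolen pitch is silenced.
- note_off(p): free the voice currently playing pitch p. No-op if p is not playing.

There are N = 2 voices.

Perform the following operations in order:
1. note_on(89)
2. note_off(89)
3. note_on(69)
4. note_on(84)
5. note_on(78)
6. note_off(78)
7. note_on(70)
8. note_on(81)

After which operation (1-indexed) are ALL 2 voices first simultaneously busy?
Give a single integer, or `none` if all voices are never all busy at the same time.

Answer: 4

Derivation:
Op 1: note_on(89): voice 0 is free -> assigned | voices=[89 -]
Op 2: note_off(89): free voice 0 | voices=[- -]
Op 3: note_on(69): voice 0 is free -> assigned | voices=[69 -]
Op 4: note_on(84): voice 1 is free -> assigned | voices=[69 84]
Op 5: note_on(78): all voices busy, STEAL voice 0 (pitch 69, oldest) -> assign | voices=[78 84]
Op 6: note_off(78): free voice 0 | voices=[- 84]
Op 7: note_on(70): voice 0 is free -> assigned | voices=[70 84]
Op 8: note_on(81): all voices busy, STEAL voice 1 (pitch 84, oldest) -> assign | voices=[70 81]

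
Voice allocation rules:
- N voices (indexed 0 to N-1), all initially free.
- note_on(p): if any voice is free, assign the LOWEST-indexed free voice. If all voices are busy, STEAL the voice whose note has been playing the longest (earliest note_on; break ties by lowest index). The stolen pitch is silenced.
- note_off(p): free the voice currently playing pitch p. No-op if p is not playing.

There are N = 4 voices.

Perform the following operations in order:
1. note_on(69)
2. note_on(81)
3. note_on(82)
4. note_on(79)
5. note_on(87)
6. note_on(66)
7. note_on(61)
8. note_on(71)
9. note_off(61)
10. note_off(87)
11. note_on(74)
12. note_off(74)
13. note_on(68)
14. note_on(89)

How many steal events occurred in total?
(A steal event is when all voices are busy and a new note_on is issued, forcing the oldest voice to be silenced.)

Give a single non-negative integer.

Op 1: note_on(69): voice 0 is free -> assigned | voices=[69 - - -]
Op 2: note_on(81): voice 1 is free -> assigned | voices=[69 81 - -]
Op 3: note_on(82): voice 2 is free -> assigned | voices=[69 81 82 -]
Op 4: note_on(79): voice 3 is free -> assigned | voices=[69 81 82 79]
Op 5: note_on(87): all voices busy, STEAL voice 0 (pitch 69, oldest) -> assign | voices=[87 81 82 79]
Op 6: note_on(66): all voices busy, STEAL voice 1 (pitch 81, oldest) -> assign | voices=[87 66 82 79]
Op 7: note_on(61): all voices busy, STEAL voice 2 (pitch 82, oldest) -> assign | voices=[87 66 61 79]
Op 8: note_on(71): all voices busy, STEAL voice 3 (pitch 79, oldest) -> assign | voices=[87 66 61 71]
Op 9: note_off(61): free voice 2 | voices=[87 66 - 71]
Op 10: note_off(87): free voice 0 | voices=[- 66 - 71]
Op 11: note_on(74): voice 0 is free -> assigned | voices=[74 66 - 71]
Op 12: note_off(74): free voice 0 | voices=[- 66 - 71]
Op 13: note_on(68): voice 0 is free -> assigned | voices=[68 66 - 71]
Op 14: note_on(89): voice 2 is free -> assigned | voices=[68 66 89 71]

Answer: 4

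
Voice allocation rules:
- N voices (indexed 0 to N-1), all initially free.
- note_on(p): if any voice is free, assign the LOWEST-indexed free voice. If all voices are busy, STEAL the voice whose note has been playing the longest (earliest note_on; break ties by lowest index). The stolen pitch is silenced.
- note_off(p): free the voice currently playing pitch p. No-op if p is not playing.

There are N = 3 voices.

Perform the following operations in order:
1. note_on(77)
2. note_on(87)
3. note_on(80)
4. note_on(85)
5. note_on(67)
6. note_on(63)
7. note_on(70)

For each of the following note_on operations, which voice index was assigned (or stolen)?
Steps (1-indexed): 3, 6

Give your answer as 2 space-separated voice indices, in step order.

Answer: 2 2

Derivation:
Op 1: note_on(77): voice 0 is free -> assigned | voices=[77 - -]
Op 2: note_on(87): voice 1 is free -> assigned | voices=[77 87 -]
Op 3: note_on(80): voice 2 is free -> assigned | voices=[77 87 80]
Op 4: note_on(85): all voices busy, STEAL voice 0 (pitch 77, oldest) -> assign | voices=[85 87 80]
Op 5: note_on(67): all voices busy, STEAL voice 1 (pitch 87, oldest) -> assign | voices=[85 67 80]
Op 6: note_on(63): all voices busy, STEAL voice 2 (pitch 80, oldest) -> assign | voices=[85 67 63]
Op 7: note_on(70): all voices busy, STEAL voice 0 (pitch 85, oldest) -> assign | voices=[70 67 63]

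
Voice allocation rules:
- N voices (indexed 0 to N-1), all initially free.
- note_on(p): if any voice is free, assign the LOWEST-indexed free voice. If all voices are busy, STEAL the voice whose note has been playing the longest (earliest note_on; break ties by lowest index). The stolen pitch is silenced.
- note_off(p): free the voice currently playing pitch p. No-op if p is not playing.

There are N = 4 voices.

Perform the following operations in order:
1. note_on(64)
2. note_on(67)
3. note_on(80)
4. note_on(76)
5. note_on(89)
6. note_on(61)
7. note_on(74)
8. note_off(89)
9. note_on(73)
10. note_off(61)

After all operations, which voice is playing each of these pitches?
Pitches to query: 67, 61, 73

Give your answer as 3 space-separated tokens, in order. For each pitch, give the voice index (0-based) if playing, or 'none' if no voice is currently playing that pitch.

Answer: none none 0

Derivation:
Op 1: note_on(64): voice 0 is free -> assigned | voices=[64 - - -]
Op 2: note_on(67): voice 1 is free -> assigned | voices=[64 67 - -]
Op 3: note_on(80): voice 2 is free -> assigned | voices=[64 67 80 -]
Op 4: note_on(76): voice 3 is free -> assigned | voices=[64 67 80 76]
Op 5: note_on(89): all voices busy, STEAL voice 0 (pitch 64, oldest) -> assign | voices=[89 67 80 76]
Op 6: note_on(61): all voices busy, STEAL voice 1 (pitch 67, oldest) -> assign | voices=[89 61 80 76]
Op 7: note_on(74): all voices busy, STEAL voice 2 (pitch 80, oldest) -> assign | voices=[89 61 74 76]
Op 8: note_off(89): free voice 0 | voices=[- 61 74 76]
Op 9: note_on(73): voice 0 is free -> assigned | voices=[73 61 74 76]
Op 10: note_off(61): free voice 1 | voices=[73 - 74 76]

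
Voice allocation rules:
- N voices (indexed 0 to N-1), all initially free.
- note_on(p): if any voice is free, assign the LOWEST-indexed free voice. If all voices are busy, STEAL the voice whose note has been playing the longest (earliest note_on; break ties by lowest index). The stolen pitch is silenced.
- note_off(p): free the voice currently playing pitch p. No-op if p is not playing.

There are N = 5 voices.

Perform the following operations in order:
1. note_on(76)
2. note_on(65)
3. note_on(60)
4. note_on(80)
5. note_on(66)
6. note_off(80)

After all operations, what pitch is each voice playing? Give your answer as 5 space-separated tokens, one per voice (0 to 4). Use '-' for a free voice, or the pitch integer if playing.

Op 1: note_on(76): voice 0 is free -> assigned | voices=[76 - - - -]
Op 2: note_on(65): voice 1 is free -> assigned | voices=[76 65 - - -]
Op 3: note_on(60): voice 2 is free -> assigned | voices=[76 65 60 - -]
Op 4: note_on(80): voice 3 is free -> assigned | voices=[76 65 60 80 -]
Op 5: note_on(66): voice 4 is free -> assigned | voices=[76 65 60 80 66]
Op 6: note_off(80): free voice 3 | voices=[76 65 60 - 66]

Answer: 76 65 60 - 66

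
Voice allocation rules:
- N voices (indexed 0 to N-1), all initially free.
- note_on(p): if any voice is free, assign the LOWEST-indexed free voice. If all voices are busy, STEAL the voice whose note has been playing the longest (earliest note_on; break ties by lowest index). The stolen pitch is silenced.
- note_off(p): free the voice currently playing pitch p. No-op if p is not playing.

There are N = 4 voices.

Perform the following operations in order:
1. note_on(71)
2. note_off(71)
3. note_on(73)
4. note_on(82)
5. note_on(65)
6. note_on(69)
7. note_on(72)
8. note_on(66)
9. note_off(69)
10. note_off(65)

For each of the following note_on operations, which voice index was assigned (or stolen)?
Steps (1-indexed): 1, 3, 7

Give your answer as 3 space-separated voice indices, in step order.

Op 1: note_on(71): voice 0 is free -> assigned | voices=[71 - - -]
Op 2: note_off(71): free voice 0 | voices=[- - - -]
Op 3: note_on(73): voice 0 is free -> assigned | voices=[73 - - -]
Op 4: note_on(82): voice 1 is free -> assigned | voices=[73 82 - -]
Op 5: note_on(65): voice 2 is free -> assigned | voices=[73 82 65 -]
Op 6: note_on(69): voice 3 is free -> assigned | voices=[73 82 65 69]
Op 7: note_on(72): all voices busy, STEAL voice 0 (pitch 73, oldest) -> assign | voices=[72 82 65 69]
Op 8: note_on(66): all voices busy, STEAL voice 1 (pitch 82, oldest) -> assign | voices=[72 66 65 69]
Op 9: note_off(69): free voice 3 | voices=[72 66 65 -]
Op 10: note_off(65): free voice 2 | voices=[72 66 - -]

Answer: 0 0 0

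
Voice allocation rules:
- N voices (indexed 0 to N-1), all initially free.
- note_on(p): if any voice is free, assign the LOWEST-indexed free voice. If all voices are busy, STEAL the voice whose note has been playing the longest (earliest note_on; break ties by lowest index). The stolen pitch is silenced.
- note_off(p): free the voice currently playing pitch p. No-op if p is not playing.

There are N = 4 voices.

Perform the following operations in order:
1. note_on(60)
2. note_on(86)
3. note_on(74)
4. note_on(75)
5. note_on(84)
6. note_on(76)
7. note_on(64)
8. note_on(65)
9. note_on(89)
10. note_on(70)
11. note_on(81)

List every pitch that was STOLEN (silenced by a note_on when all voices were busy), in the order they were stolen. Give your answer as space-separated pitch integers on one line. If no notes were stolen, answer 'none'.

Answer: 60 86 74 75 84 76 64

Derivation:
Op 1: note_on(60): voice 0 is free -> assigned | voices=[60 - - -]
Op 2: note_on(86): voice 1 is free -> assigned | voices=[60 86 - -]
Op 3: note_on(74): voice 2 is free -> assigned | voices=[60 86 74 -]
Op 4: note_on(75): voice 3 is free -> assigned | voices=[60 86 74 75]
Op 5: note_on(84): all voices busy, STEAL voice 0 (pitch 60, oldest) -> assign | voices=[84 86 74 75]
Op 6: note_on(76): all voices busy, STEAL voice 1 (pitch 86, oldest) -> assign | voices=[84 76 74 75]
Op 7: note_on(64): all voices busy, STEAL voice 2 (pitch 74, oldest) -> assign | voices=[84 76 64 75]
Op 8: note_on(65): all voices busy, STEAL voice 3 (pitch 75, oldest) -> assign | voices=[84 76 64 65]
Op 9: note_on(89): all voices busy, STEAL voice 0 (pitch 84, oldest) -> assign | voices=[89 76 64 65]
Op 10: note_on(70): all voices busy, STEAL voice 1 (pitch 76, oldest) -> assign | voices=[89 70 64 65]
Op 11: note_on(81): all voices busy, STEAL voice 2 (pitch 64, oldest) -> assign | voices=[89 70 81 65]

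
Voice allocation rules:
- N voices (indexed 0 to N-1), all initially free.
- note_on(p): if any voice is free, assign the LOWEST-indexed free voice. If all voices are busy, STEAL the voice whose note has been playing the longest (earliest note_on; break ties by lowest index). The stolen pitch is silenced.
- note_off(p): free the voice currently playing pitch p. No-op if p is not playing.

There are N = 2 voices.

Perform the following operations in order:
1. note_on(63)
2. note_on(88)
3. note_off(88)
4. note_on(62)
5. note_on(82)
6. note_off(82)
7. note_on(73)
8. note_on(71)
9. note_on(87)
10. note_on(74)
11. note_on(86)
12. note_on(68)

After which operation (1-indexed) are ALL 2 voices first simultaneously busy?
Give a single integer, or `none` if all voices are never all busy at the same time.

Answer: 2

Derivation:
Op 1: note_on(63): voice 0 is free -> assigned | voices=[63 -]
Op 2: note_on(88): voice 1 is free -> assigned | voices=[63 88]
Op 3: note_off(88): free voice 1 | voices=[63 -]
Op 4: note_on(62): voice 1 is free -> assigned | voices=[63 62]
Op 5: note_on(82): all voices busy, STEAL voice 0 (pitch 63, oldest) -> assign | voices=[82 62]
Op 6: note_off(82): free voice 0 | voices=[- 62]
Op 7: note_on(73): voice 0 is free -> assigned | voices=[73 62]
Op 8: note_on(71): all voices busy, STEAL voice 1 (pitch 62, oldest) -> assign | voices=[73 71]
Op 9: note_on(87): all voices busy, STEAL voice 0 (pitch 73, oldest) -> assign | voices=[87 71]
Op 10: note_on(74): all voices busy, STEAL voice 1 (pitch 71, oldest) -> assign | voices=[87 74]
Op 11: note_on(86): all voices busy, STEAL voice 0 (pitch 87, oldest) -> assign | voices=[86 74]
Op 12: note_on(68): all voices busy, STEAL voice 1 (pitch 74, oldest) -> assign | voices=[86 68]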